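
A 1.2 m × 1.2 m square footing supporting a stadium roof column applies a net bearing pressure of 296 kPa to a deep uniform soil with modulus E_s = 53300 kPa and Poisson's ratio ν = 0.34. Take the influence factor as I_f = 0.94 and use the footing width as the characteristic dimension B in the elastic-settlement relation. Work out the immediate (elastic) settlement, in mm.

Immediate (elastic) settlement: S_e = q·B·(1−ν²)/E_s · I_f.
S_e = 296 × 1.2 × (1 − 0.34²) / 53300 × 0.94
    = 296 × 1.2 × 0.8844 / 53300 × 0.94
    = 0.00554 m = 5.54 mm

S_e ≈ 5.54 mm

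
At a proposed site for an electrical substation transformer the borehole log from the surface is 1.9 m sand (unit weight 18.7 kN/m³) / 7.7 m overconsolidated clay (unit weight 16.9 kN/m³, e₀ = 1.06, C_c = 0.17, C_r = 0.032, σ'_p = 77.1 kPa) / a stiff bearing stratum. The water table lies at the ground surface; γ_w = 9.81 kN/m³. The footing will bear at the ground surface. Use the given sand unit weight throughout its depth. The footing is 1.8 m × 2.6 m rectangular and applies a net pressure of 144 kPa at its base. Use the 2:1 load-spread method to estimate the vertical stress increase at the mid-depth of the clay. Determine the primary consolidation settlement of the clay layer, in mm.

S_c ≈ 11.3 mm

Mid-depth of clay below the ground surface: z = 1.9 + 7.7/2 = 5.75 m.
Total vertical stress at mid-clay: σ_v = 18.7×1.9 + 16.9×3.85 = 100.59 kPa.
Pore pressure: u = 9.81×(5.75 − 0) = 56.408 kPa.
Initial effective stress: σ'_0 = σ_v − u = 100.59 − 56.408 = 44.182 kPa.
Stress increase at mid-clay by the 2:1 spreading method:
Δσ = qBL/((B+z)(L+z)) = 144×1.8×2.6/((1.8+5.75)(2.6+5.75)) = 10.69 kPa
Final effective stress: σ'_f = 44.182 + 10.69 = 54.872 kPa.
σ'_f = 54.872 ≤ σ'_p = 77.1 kPa, so the clay remains overconsolidated and only the recompression index applies:
S_c = C_r·H/(1+e₀)·log₁₀(σ'_f/σ'_0) = 0.032×7.7/2.06×log₁₀(54.872/44.182)
    = 0.11961 × 0.094105 = 0.01126 m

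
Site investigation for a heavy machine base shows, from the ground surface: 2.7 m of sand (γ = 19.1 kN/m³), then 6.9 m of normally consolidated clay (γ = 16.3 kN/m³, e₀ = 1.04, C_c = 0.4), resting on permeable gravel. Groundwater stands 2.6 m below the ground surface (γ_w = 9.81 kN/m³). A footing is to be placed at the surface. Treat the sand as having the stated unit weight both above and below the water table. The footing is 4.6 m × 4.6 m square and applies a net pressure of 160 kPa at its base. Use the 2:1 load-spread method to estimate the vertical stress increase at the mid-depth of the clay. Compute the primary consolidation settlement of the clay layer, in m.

Mid-depth of clay below the ground surface: z = 2.7 + 6.9/2 = 6.15 m.
Total vertical stress at mid-clay: σ_v = 19.1×2.7 + 16.3×3.45 = 107.81 kPa.
Pore pressure: u = 9.81×(6.15 − 2.6) = 34.825 kPa.
Initial effective stress: σ'_0 = σ_v − u = 107.81 − 34.825 = 72.985 kPa.
Stress increase at mid-clay by the 2:1 spreading method:
Δσ = qBL/((B+z)(L+z)) = 160×4.6×4.6/((4.6+6.15)(4.6+6.15)) = 29.297 kPa
Final effective stress: σ'_f = σ'_0 + Δσ = 72.985 + 29.297 = 102.28 kPa.
Normally consolidated clay, so the full stress increment lies on the virgin compression line:
S_c = C_c·H/(1+e₀)·log₁₀(σ'_f/σ'_0) = 0.4×6.9/(1+1.04)×log₁₀(102.28/72.985)
    = 1.3529 × 0.14656 = 0.1983 m

S_c ≈ 0.198 m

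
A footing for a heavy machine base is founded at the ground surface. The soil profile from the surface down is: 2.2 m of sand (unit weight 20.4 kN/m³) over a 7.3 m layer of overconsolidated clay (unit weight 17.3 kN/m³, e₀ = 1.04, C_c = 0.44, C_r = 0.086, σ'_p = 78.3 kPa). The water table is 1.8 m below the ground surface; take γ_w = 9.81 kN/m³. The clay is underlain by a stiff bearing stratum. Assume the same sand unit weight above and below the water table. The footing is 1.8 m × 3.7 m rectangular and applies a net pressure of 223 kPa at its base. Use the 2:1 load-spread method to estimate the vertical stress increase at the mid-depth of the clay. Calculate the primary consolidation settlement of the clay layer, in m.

Mid-depth of clay below the ground surface: z = 2.2 + 7.3/2 = 5.85 m.
Total vertical stress at mid-clay: σ_v = 20.4×2.2 + 17.3×3.65 = 108.03 kPa.
Pore pressure: u = 9.81×(5.85 − 1.8) = 39.73 kPa.
Initial effective stress: σ'_0 = σ_v − u = 108.03 − 39.73 = 68.3 kPa.
Stress increase at mid-clay by the 2:1 spreading method:
Δσ = qBL/((B+z)(L+z)) = 223×1.8×3.7/((1.8+5.85)(3.7+5.85)) = 20.329 kPa
Final effective stress: σ'_f = 68.3 + 20.329 = 88.629 kPa.
σ'_f = 88.629 > σ'_p = 78.3 kPa, so the stress path crosses the preconsolidation pressure — recompression up to σ'_p, then virgin compression beyond:
S_c = H/(1+e₀)·[C_r·log₁₀(σ'_p/σ'_0) + C_c·log₁₀(σ'_f/σ'_p)]
    = 7.3/2.04 × [0.086×log₁₀(78.3/68.3) + 0.44×log₁₀(88.629/78.3)]
    = 3.5784 × [0.0051033 + 0.023678] = 0.103 m

S_c ≈ 0.103 m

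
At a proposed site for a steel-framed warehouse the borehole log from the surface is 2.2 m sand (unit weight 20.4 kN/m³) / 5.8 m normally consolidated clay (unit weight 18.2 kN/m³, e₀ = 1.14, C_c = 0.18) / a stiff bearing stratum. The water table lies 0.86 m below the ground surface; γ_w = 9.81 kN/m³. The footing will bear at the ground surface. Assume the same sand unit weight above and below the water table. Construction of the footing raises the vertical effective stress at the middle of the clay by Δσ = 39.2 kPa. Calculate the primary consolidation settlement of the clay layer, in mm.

S_c ≈ 112 mm

Mid-depth of clay below the ground surface: z = 2.2 + 5.8/2 = 5.1 m.
Total vertical stress at mid-clay: σ_v = 20.4×2.2 + 18.2×2.9 = 97.66 kPa.
Pore pressure: u = 9.81×(5.1 − 0.86) = 41.594 kPa.
Initial effective stress: σ'_0 = σ_v − u = 97.66 − 41.594 = 56.066 kPa.
Final effective stress: σ'_f = σ'_0 + Δσ = 56.066 + 39.2 = 95.266 kPa.
Normally consolidated clay, so the full stress increment lies on the virgin compression line:
S_c = C_c·H/(1+e₀)·log₁₀(σ'_f/σ'_0) = 0.18×5.8/(1+1.14)×log₁₀(95.266/56.066)
    = 0.48785 × 0.23024 = 0.1123 m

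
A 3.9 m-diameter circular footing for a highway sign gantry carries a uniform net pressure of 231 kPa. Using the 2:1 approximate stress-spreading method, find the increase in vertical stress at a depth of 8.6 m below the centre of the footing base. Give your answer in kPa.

Δσ_z ≈ 22.5 kPa

By the 2:1 method the load spreads at 1 horizontal : 2 vertical, so at depth z the loaded area has grown by z in each plan dimension:
Δσ ≈ qD²/(D+z)² = 231×3.9²/(3.9+8.6)² = 22.486 kPa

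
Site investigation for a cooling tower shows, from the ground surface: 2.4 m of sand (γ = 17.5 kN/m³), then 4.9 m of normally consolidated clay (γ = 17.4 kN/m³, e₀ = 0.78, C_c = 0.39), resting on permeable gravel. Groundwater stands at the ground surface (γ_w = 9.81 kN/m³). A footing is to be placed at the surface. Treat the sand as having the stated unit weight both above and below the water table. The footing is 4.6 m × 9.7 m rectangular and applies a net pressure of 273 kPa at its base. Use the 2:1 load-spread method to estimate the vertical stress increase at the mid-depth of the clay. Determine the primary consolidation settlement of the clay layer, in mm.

S_c ≈ 569 mm

Mid-depth of clay below the ground surface: z = 2.4 + 4.9/2 = 4.85 m.
Total vertical stress at mid-clay: σ_v = 17.5×2.4 + 17.4×2.45 = 84.63 kPa.
Pore pressure: u = 9.81×(4.85 − 0) = 47.578 kPa.
Initial effective stress: σ'_0 = σ_v − u = 84.63 − 47.578 = 37.052 kPa.
Stress increase at mid-clay by the 2:1 spreading method:
Δσ = qBL/((B+z)(L+z)) = 273×4.6×9.7/((4.6+4.85)(9.7+4.85)) = 88.593 kPa
Final effective stress: σ'_f = σ'_0 + Δσ = 37.052 + 88.593 = 125.65 kPa.
Normally consolidated clay, so the full stress increment lies on the virgin compression line:
S_c = C_c·H/(1+e₀)·log₁₀(σ'_f/σ'_0) = 0.39×4.9/(1+0.78)×log₁₀(125.65/37.052)
    = 1.0736 × 0.53035 = 0.5694 m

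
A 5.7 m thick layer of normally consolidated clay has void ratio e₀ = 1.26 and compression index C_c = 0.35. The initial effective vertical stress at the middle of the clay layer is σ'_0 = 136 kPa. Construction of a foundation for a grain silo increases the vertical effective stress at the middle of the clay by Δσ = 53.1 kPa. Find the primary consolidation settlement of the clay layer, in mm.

S_c ≈ 126 mm

Final effective stress: σ'_f = σ'_0 + Δσ = 136 + 53.1 = 189.1 kPa.
Normally consolidated clay, so the full stress increment lies on the virgin compression line:
S_c = C_c·H/(1+e₀)·log₁₀(σ'_f/σ'_0) = 0.35×5.7/(1+1.26)×log₁₀(189.1/136)
    = 0.88274 × 0.14315 = 0.1264 m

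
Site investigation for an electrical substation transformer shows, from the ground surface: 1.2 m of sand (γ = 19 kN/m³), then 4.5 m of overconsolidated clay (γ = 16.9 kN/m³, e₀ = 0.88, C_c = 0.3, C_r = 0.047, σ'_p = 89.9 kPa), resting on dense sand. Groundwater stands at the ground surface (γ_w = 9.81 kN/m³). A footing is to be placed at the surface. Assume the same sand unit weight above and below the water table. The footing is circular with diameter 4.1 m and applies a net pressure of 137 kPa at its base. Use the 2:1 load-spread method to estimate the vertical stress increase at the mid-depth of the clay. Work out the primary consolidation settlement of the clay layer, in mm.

Mid-depth of clay below the ground surface: z = 1.2 + 4.5/2 = 3.45 m.
Total vertical stress at mid-clay: σ_v = 19×1.2 + 16.9×2.25 = 60.825 kPa.
Pore pressure: u = 9.81×(3.45 − 0) = 33.845 kPa.
Initial effective stress: σ'_0 = σ_v − u = 60.825 − 33.845 = 26.98 kPa.
Stress increase at mid-clay by the 2:1 spreading method:
Δσ ≈ qD²/(D+z)² = 137×4.1²/(4.1+3.45)² = 40.401 kPa
Final effective stress: σ'_f = 26.98 + 40.401 = 67.381 kPa.
σ'_f = 67.381 ≤ σ'_p = 89.9 kPa, so the clay remains overconsolidated and only the recompression index applies:
S_c = C_r·H/(1+e₀)·log₁₀(σ'_f/σ'_0) = 0.047×4.5/1.88×log₁₀(67.381/26.98)
    = 0.1125 × 0.3975 = 0.04472 m

S_c ≈ 44.7 mm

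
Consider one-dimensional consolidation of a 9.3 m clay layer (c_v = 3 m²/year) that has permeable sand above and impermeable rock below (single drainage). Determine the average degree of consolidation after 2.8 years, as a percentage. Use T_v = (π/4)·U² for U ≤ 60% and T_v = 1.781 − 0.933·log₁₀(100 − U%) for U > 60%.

Drainage path length: H_d = H = 9.3 m (single drainage).
T_v = c_v·t/H_d² = 3×2.8/9.3² = 0.097121.
T_v = 0.097121 corresponds to the U ≤ 60% branch:
U = √(4T_v/π) = 0.3517

U ≈ 35.2 %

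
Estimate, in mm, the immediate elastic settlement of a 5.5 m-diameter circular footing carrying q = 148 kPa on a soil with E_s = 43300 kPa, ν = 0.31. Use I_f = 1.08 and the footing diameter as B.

Immediate (elastic) settlement: S_e = q·B·(1−ν²)/E_s · I_f.
S_e = 148 × 5.5 × (1 − 0.31²) / 43300 × 1.08
    = 148 × 5.5 × 0.9039 / 43300 × 1.08
    = 0.01835 m = 18.35 mm

S_e ≈ 18.4 mm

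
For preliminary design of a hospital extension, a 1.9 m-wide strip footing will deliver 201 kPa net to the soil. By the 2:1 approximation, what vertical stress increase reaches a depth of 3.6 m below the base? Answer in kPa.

Δσ_z ≈ 69.4 kPa

By the 2:1 method the load spreads at 1 horizontal : 2 vertical, so at depth z the loaded area has grown by z in each plan dimension:
Δσ = qB/(B+z) = 201×1.9/(1.9+3.6) = 69.436 kPa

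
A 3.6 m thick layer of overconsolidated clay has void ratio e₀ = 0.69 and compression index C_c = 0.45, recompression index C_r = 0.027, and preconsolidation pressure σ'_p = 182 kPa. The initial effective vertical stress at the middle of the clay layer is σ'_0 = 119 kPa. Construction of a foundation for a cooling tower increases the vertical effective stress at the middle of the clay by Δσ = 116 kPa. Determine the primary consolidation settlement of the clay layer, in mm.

S_c ≈ 117 mm

Final effective stress: σ'_f = 119 + 116 = 235 kPa.
σ'_f = 235 > σ'_p = 182 kPa, so the stress path crosses the preconsolidation pressure — recompression up to σ'_p, then virgin compression beyond:
S_c = H/(1+e₀)·[C_r·log₁₀(σ'_p/σ'_0) + C_c·log₁₀(σ'_f/σ'_p)]
    = 3.6/1.69 × [0.027×log₁₀(182/119) + 0.45×log₁₀(235/182)]
    = 2.1302 × [0.0049822 + 0.049948] = 0.117 m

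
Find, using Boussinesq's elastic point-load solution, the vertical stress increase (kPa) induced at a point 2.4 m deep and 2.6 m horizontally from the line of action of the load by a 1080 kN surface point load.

Δσ_z ≈ 12.9 kPa

Boussinesq vertical stress below a point load on an elastic half-space:
Δσ_z = 3P/(2πz²) · [1 + (r/z)²]^(−5/2)
r/z = 2.6/2.4 = 1.0833; [1+(r/z)²]^(−5/2) = 0.14356.
Δσ_z = 3×1080/(2π×2.4²) × 0.14356 = 89.525 × 0.14356 = 12.85 kPa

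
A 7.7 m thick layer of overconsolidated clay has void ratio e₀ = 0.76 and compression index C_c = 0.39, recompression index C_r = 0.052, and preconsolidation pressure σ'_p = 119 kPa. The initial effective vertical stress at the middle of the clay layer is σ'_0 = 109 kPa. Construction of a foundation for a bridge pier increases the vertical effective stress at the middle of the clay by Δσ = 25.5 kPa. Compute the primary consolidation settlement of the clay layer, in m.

Final effective stress: σ'_f = 109 + 25.5 = 134.5 kPa.
σ'_f = 134.5 > σ'_p = 119 kPa, so the stress path crosses the preconsolidation pressure — recompression up to σ'_p, then virgin compression beyond:
S_c = H/(1+e₀)·[C_r·log₁₀(σ'_p/σ'_0) + C_c·log₁₀(σ'_f/σ'_p)]
    = 7.7/1.76 × [0.052×log₁₀(119/109) + 0.39×log₁₀(134.5/119)]
    = 4.375 × [0.0019823 + 0.020738] = 0.0994 m

S_c ≈ 0.0994 m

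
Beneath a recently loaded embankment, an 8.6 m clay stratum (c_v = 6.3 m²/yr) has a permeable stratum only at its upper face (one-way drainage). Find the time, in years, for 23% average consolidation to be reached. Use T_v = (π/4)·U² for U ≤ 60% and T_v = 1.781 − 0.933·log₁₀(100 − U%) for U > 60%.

t ≈ 0.488 years

Drainage path length: H_d = H = 8.6 m (single drainage).
U ≤ 60%: T_v = (π/4)·U² = (π/4)×0.23² = 0.041548.
t = T_v·H_d²/c_v = 0.041548×8.6²/6.3 = 0.4878 years.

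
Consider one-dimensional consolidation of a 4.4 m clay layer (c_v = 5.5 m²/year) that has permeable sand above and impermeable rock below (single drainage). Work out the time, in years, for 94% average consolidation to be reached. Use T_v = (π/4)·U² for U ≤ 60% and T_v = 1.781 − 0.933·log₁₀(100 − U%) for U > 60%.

t ≈ 3.71 years

Drainage path length: H_d = H = 4.4 m (single drainage).
U > 60%: T_v = 1.781 − 0.933·log₁₀(100 − 94) = 1.055.
t = T_v·H_d²/c_v = 1.055×4.4²/5.5 = 3.714 years.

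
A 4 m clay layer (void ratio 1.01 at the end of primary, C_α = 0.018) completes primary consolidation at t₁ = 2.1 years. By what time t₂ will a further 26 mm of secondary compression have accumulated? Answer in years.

t₂ ≈ 11.2 years

S_s = C_α·H/(1+e_p)·log₁₀(t₂/t₁) ⇒ log₁₀(t₂/t₁) = S_s·(1+e_p)/(C_α·H).
log₁₀(t₂/t₁) = 0.026 × (1+1.01) / (0.018×4) = 0.7258
t₂ = t₁ × 10^0.7258 = 2.1 × 5.319 = 11.17 years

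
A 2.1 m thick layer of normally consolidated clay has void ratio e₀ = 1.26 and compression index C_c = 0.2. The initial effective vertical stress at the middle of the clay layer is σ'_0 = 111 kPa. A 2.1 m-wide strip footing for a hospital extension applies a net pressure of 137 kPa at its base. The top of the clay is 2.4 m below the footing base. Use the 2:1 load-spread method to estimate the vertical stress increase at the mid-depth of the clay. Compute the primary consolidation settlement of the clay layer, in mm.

Mid-depth of clay below the footing base: z = 2.4 + 2.1/2 = 3.45 m.
Stress increase at mid-clay by the 2:1 spreading method:
Δσ = qB/(B+z) = 137×2.1/(2.1+3.45) = 51.838 kPa
Final effective stress: σ'_f = σ'_0 + Δσ = 111 + 51.838 = 162.84 kPa.
Normally consolidated clay, so the full stress increment lies on the virgin compression line:
S_c = C_c·H/(1+e₀)·log₁₀(σ'_f/σ'_0) = 0.2×2.1/(1+1.26)×log₁₀(162.84/111)
    = 0.18584 × 0.16644 = 0.03093 m

S_c ≈ 30.9 mm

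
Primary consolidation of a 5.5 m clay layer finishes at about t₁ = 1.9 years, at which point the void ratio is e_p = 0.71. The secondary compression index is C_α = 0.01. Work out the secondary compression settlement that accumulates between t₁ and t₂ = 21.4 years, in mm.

S_s ≈ 33.8 mm

Secondary compression: S_s = C_α·H/(1+e_p)·log₁₀(t₂/t₁)
S_s = 0.01×5.5/(1+0.71)×log₁₀(21.4/1.9)
    = 0.03216 × 1.052 = 0.03383 m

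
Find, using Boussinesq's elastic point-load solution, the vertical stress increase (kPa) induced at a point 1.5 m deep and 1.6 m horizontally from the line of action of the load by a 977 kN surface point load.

Δσ_z ≈ 31 kPa

Boussinesq vertical stress below a point load on an elastic half-space:
Δσ_z = 3P/(2πz²) · [1 + (r/z)²]^(−5/2)
r/z = 1.6/1.5 = 1.0667; [1+(r/z)²]^(−5/2) = 0.14966.
Δσ_z = 3×977/(2π×1.5²) × 0.14966 = 207.33 × 0.14966 = 31.03 kPa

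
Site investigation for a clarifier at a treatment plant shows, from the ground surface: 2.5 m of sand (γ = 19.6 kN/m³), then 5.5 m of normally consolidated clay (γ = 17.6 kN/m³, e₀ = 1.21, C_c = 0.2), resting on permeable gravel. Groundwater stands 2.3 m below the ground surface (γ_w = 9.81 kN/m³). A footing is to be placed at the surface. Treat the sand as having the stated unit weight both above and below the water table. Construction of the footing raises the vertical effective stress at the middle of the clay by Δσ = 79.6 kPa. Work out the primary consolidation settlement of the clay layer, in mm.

S_c ≈ 167 mm

Mid-depth of clay below the ground surface: z = 2.5 + 5.5/2 = 5.25 m.
Total vertical stress at mid-clay: σ_v = 19.6×2.5 + 17.6×2.75 = 97.4 kPa.
Pore pressure: u = 9.81×(5.25 − 2.3) = 28.94 kPa.
Initial effective stress: σ'_0 = σ_v − u = 97.4 − 28.94 = 68.46 kPa.
Final effective stress: σ'_f = σ'_0 + Δσ = 68.46 + 79.6 = 148.06 kPa.
Normally consolidated clay, so the full stress increment lies on the virgin compression line:
S_c = C_c·H/(1+e₀)·log₁₀(σ'_f/σ'_0) = 0.2×5.5/(1+1.21)×log₁₀(148.06/68.46)
    = 0.49774 × 0.335 = 0.1667 m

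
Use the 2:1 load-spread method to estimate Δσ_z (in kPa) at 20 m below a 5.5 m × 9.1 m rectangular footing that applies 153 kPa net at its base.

By the 2:1 method the load spreads at 1 horizontal : 2 vertical, so at depth z the loaded area has grown by z in each plan dimension:
Δσ = qBL/((B+z)(L+z)) = 153×5.5×9.1/((5.5+20)(9.1+20)) = 10.32 kPa

Δσ_z ≈ 10.3 kPa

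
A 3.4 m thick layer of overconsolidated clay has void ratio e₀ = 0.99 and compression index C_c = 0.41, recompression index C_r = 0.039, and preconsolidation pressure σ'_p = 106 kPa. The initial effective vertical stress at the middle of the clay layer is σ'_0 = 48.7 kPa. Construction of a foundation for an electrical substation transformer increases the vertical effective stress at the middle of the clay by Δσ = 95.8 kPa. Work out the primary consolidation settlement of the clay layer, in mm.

Final effective stress: σ'_f = 48.7 + 95.8 = 144.5 kPa.
σ'_f = 144.5 > σ'_p = 106 kPa, so the stress path crosses the preconsolidation pressure — recompression up to σ'_p, then virgin compression beyond:
S_c = H/(1+e₀)·[C_r·log₁₀(σ'_p/σ'_0) + C_c·log₁₀(σ'_f/σ'_p)]
    = 3.4/1.99 × [0.039×log₁₀(106/48.7) + 0.41×log₁₀(144.5/106)]
    = 1.7085 × [0.013173 + 0.05517] = 0.1168 m

S_c ≈ 117 mm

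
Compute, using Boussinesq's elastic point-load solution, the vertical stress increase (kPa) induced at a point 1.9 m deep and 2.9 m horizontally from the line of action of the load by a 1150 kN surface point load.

Boussinesq vertical stress below a point load on an elastic half-space:
Δσ_z = 3P/(2πz²) · [1 + (r/z)²]^(−5/2)
r/z = 2.9/1.9 = 1.5263; [1+(r/z)²]^(−5/2) = 0.049432.
Δσ_z = 3×1150/(2π×1.9²) × 0.049432 = 152.1 × 0.049432 = 7.519 kPa

Δσ_z ≈ 7.52 kPa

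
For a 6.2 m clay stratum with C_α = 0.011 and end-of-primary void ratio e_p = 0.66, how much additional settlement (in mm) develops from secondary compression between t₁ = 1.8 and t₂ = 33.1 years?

S_s ≈ 52 mm

Secondary compression: S_s = C_α·H/(1+e_p)·log₁₀(t₂/t₁)
S_s = 0.011×6.2/(1+0.66)×log₁₀(33.1/1.8)
    = 0.04108 × 1.265 = 0.05195 m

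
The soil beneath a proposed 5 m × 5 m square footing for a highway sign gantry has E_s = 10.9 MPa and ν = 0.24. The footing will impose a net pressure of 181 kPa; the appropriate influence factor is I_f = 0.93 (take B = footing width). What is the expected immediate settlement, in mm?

S_e ≈ 72.8 mm

Immediate (elastic) settlement: S_e = q·B·(1−ν²)/E_s · I_f.
E_s = 10.9 MPa = 10900 kPa.
S_e = 181 × 5 × (1 − 0.24²) / 10900 × 0.93
    = 181 × 5 × 0.9424 / 10900 × 0.93
    = 0.07277 m = 72.77 mm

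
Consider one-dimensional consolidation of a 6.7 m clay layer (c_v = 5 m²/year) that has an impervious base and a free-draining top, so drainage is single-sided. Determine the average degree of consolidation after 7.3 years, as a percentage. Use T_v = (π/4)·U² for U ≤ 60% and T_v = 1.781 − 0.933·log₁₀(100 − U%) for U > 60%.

Drainage path length: H_d = H = 6.7 m (single drainage).
T_v = c_v·t/H_d² = 5×7.3/6.7² = 0.8131.
T_v = 0.8131 corresponds to the U > 60% branch:
U = 1 − 10^((1.781 − T_v)/0.933)/100 = 0.891

U ≈ 89.1 %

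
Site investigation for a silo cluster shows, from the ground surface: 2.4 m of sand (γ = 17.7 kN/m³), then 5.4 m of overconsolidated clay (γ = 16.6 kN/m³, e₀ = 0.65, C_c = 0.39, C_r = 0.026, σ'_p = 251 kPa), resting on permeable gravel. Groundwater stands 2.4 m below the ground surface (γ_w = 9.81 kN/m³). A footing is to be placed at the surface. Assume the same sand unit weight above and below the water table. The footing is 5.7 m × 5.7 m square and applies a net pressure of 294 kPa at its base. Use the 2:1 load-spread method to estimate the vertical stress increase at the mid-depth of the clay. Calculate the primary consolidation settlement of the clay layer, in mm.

Mid-depth of clay below the ground surface: z = 2.4 + 5.4/2 = 5.1 m.
Total vertical stress at mid-clay: σ_v = 17.7×2.4 + 16.6×2.7 = 87.3 kPa.
Pore pressure: u = 9.81×(5.1 − 2.4) = 26.487 kPa.
Initial effective stress: σ'_0 = σ_v − u = 87.3 − 26.487 = 60.813 kPa.
Stress increase at mid-clay by the 2:1 spreading method:
Δσ = qBL/((B+z)(L+z)) = 294×5.7×5.7/((5.7+5.1)(5.7+5.1)) = 81.894 kPa
Final effective stress: σ'_f = 60.813 + 81.894 = 142.71 kPa.
σ'_f = 142.71 ≤ σ'_p = 251 kPa, so the clay remains overconsolidated and only the recompression index applies:
S_c = C_r·H/(1+e₀)·log₁₀(σ'_f/σ'_0) = 0.026×5.4/1.65×log₁₀(142.71/60.813)
    = 0.08509 × 0.37046 = 0.03152 m

S_c ≈ 31.5 mm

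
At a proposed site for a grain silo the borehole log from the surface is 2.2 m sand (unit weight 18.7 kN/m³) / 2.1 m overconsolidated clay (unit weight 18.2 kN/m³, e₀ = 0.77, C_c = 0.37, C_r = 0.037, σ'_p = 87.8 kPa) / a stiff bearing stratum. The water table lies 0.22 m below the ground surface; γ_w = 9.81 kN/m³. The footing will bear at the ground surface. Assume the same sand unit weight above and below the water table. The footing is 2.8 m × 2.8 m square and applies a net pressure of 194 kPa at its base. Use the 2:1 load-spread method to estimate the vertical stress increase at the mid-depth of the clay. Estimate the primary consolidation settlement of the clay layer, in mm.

Mid-depth of clay below the ground surface: z = 2.2 + 2.1/2 = 3.25 m.
Total vertical stress at mid-clay: σ_v = 18.7×2.2 + 18.2×1.05 = 60.25 kPa.
Pore pressure: u = 9.81×(3.25 − 0.22) = 29.724 kPa.
Initial effective stress: σ'_0 = σ_v − u = 60.25 − 29.724 = 30.526 kPa.
Stress increase at mid-clay by the 2:1 spreading method:
Δσ = qBL/((B+z)(L+z)) = 194×2.8×2.8/((2.8+3.25)(2.8+3.25)) = 41.553 kPa
Final effective stress: σ'_f = 30.526 + 41.553 = 72.079 kPa.
σ'_f = 72.079 ≤ σ'_p = 87.8 kPa, so the clay remains overconsolidated and only the recompression index applies:
S_c = C_r·H/(1+e₀)·log₁₀(σ'_f/σ'_0) = 0.037×2.1/1.77×log₁₀(72.079/30.526)
    = 0.043897 × 0.37314 = 0.01638 m

S_c ≈ 16.4 mm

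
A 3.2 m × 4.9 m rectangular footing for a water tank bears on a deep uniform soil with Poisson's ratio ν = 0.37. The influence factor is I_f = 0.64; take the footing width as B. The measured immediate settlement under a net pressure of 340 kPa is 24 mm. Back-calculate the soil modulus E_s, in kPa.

S_e = q·B·(1−ν²)/E_s · I_f  ⇒  E_s = q·B·(1−ν²)·I_f / S_e.
E_s = 340 × 3.2 × 0.8631 × 0.64 / 0.024 = 25040 kPa

E_s ≈ 25000 kPa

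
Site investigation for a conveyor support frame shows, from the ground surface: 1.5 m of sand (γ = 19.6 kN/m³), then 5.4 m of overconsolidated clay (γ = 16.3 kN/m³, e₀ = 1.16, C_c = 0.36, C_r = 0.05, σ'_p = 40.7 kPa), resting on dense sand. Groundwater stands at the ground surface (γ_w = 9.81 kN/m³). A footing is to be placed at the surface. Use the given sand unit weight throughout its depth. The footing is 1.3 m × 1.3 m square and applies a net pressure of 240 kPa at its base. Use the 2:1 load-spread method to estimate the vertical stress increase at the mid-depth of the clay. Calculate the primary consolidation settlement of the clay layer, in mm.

Mid-depth of clay below the ground surface: z = 1.5 + 5.4/2 = 4.2 m.
Total vertical stress at mid-clay: σ_v = 19.6×1.5 + 16.3×2.7 = 73.41 kPa.
Pore pressure: u = 9.81×(4.2 − 0) = 41.202 kPa.
Initial effective stress: σ'_0 = σ_v − u = 73.41 − 41.202 = 32.208 kPa.
Stress increase at mid-clay by the 2:1 spreading method:
Δσ = qBL/((B+z)(L+z)) = 240×1.3×1.3/((1.3+4.2)(1.3+4.2)) = 13.408 kPa
Final effective stress: σ'_f = 32.208 + 13.408 = 45.616 kPa.
σ'_f = 45.616 > σ'_p = 40.7 kPa, so the stress path crosses the preconsolidation pressure — recompression up to σ'_p, then virgin compression beyond:
S_c = H/(1+e₀)·[C_r·log₁₀(σ'_p/σ'_0) + C_c·log₁₀(σ'_f/σ'_p)]
    = 5.4/2.16 × [0.05×log₁₀(40.7/32.208) + 0.36×log₁₀(45.616/40.7)]
    = 2.5 × [0.0050815 + 0.017828] = 0.05727 m

S_c ≈ 57.3 mm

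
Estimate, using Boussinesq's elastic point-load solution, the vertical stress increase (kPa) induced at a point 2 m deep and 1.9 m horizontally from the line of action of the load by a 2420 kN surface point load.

Boussinesq vertical stress below a point load on an elastic half-space:
Δσ_z = 3P/(2πz²) · [1 + (r/z)²]^(−5/2)
r/z = 1.9/2 = 0.95; [1+(r/z)²]^(−5/2) = 0.2003.
Δσ_z = 3×2420/(2π×2²) × 0.2003 = 288.87 × 0.2003 = 57.86 kPa

Δσ_z ≈ 57.9 kPa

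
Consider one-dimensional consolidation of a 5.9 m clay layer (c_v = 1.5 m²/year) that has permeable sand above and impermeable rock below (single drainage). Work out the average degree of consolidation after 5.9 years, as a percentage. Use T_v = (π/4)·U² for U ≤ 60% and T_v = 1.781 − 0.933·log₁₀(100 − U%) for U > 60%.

U ≈ 56.9 %

Drainage path length: H_d = H = 5.9 m (single drainage).
T_v = c_v·t/H_d² = 1.5×5.9/5.9² = 0.25424.
T_v = 0.25424 corresponds to the U ≤ 60% branch:
U = √(4T_v/π) = 0.569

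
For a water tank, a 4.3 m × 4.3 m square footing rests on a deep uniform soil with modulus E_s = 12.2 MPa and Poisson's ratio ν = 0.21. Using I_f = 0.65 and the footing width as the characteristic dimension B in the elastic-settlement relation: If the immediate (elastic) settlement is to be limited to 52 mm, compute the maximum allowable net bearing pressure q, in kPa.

E_s = 12.2 MPa = 12200 kPa.
S_e = q·B·(1−ν²)/E_s · I_f  ⇒  q = S_e·E_s / (B·(1−ν²)·I_f).
q = 0.052 × 12200 / (4.3 × 0.9559 × 0.65) = 237.4 kPa

q ≈ 237 kPa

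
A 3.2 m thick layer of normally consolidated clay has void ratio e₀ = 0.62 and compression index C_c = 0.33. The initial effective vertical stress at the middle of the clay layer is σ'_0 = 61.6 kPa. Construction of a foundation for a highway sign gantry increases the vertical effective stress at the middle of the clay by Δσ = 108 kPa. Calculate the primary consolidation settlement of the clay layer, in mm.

Final effective stress: σ'_f = σ'_0 + Δσ = 61.6 + 108 = 169.6 kPa.
Normally consolidated clay, so the full stress increment lies on the virgin compression line:
S_c = C_c·H/(1+e₀)·log₁₀(σ'_f/σ'_0) = 0.33×3.2/(1+0.62)×log₁₀(169.6/61.6)
    = 0.65185 × 0.43985 = 0.2867 m

S_c ≈ 287 mm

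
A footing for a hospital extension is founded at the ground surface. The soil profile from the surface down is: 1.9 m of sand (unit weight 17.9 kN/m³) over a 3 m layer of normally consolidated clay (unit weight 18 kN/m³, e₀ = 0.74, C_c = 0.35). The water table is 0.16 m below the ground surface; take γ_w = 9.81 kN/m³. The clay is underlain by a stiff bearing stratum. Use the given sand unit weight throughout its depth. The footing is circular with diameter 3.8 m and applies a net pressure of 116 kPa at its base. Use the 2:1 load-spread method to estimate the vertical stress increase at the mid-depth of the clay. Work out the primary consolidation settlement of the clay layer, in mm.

S_c ≈ 195 mm

Mid-depth of clay below the ground surface: z = 1.9 + 3/2 = 3.4 m.
Total vertical stress at mid-clay: σ_v = 17.9×1.9 + 18×1.5 = 61.01 kPa.
Pore pressure: u = 9.81×(3.4 − 0.16) = 31.784 kPa.
Initial effective stress: σ'_0 = σ_v − u = 61.01 − 31.784 = 29.226 kPa.
Stress increase at mid-clay by the 2:1 spreading method:
Δσ ≈ qD²/(D+z)² = 116×3.8²/(3.8+3.4)² = 32.312 kPa
Final effective stress: σ'_f = σ'_0 + Δσ = 29.226 + 32.312 = 61.538 kPa.
Normally consolidated clay, so the full stress increment lies on the virgin compression line:
S_c = C_c·H/(1+e₀)·log₁₀(σ'_f/σ'_0) = 0.35×3/(1+0.74)×log₁₀(61.538/29.226)
    = 0.60345 × 0.32337 = 0.1951 m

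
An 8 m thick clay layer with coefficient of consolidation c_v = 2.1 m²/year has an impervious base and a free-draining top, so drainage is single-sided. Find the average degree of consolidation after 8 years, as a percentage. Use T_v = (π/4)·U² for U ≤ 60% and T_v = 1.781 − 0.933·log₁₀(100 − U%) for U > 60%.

Drainage path length: H_d = H = 8 m (single drainage).
T_v = c_v·t/H_d² = 2.1×8/8² = 0.2625.
T_v = 0.2625 corresponds to the U ≤ 60% branch:
U = √(4T_v/π) = 0.5781

U ≈ 57.8 %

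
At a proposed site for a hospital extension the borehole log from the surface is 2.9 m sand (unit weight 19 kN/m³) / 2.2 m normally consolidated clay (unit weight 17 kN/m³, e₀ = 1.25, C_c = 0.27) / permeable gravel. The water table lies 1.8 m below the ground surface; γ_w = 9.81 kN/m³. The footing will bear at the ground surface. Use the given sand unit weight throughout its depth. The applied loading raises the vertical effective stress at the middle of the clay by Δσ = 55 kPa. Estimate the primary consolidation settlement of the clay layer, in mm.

Mid-depth of clay below the ground surface: z = 2.9 + 2.2/2 = 4 m.
Total vertical stress at mid-clay: σ_v = 19×2.9 + 17×1.1 = 73.8 kPa.
Pore pressure: u = 9.81×(4 − 1.8) = 21.582 kPa.
Initial effective stress: σ'_0 = σ_v − u = 73.8 − 21.582 = 52.218 kPa.
Final effective stress: σ'_f = σ'_0 + Δσ = 52.218 + 55 = 107.22 kPa.
Normally consolidated clay, so the full stress increment lies on the virgin compression line:
S_c = C_c·H/(1+e₀)·log₁₀(σ'_f/σ'_0) = 0.27×2.2/(1+1.25)×log₁₀(107.22/52.218)
    = 0.264 × 0.31246 = 0.08249 m

S_c ≈ 82.5 mm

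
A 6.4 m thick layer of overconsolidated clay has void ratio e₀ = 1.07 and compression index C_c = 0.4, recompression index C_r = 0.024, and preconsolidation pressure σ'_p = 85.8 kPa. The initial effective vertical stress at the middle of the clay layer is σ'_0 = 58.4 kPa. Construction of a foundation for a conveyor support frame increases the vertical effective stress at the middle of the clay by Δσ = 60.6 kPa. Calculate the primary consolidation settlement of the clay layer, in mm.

S_c ≈ 188 mm

Final effective stress: σ'_f = 58.4 + 60.6 = 119 kPa.
σ'_f = 119 > σ'_p = 85.8 kPa, so the stress path crosses the preconsolidation pressure — recompression up to σ'_p, then virgin compression beyond:
S_c = H/(1+e₀)·[C_r·log₁₀(σ'_p/σ'_0) + C_c·log₁₀(σ'_f/σ'_p)]
    = 6.4/2.07 × [0.024×log₁₀(85.8/58.4) + 0.4×log₁₀(119/85.8)]
    = 3.0918 × [0.0040098 + 0.056824] = 0.1881 m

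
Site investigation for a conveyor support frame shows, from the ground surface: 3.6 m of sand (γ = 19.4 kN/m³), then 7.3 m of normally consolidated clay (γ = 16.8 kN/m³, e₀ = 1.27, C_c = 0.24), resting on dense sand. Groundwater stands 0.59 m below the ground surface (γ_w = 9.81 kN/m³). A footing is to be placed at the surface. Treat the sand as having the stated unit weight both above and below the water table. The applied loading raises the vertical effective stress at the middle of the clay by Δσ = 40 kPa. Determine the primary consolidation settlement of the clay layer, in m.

S_c ≈ 0.159 m

Mid-depth of clay below the ground surface: z = 3.6 + 7.3/2 = 7.25 m.
Total vertical stress at mid-clay: σ_v = 19.4×3.6 + 16.8×3.65 = 131.16 kPa.
Pore pressure: u = 9.81×(7.25 − 0.59) = 65.335 kPa.
Initial effective stress: σ'_0 = σ_v − u = 131.16 − 65.335 = 65.825 kPa.
Final effective stress: σ'_f = σ'_0 + Δσ = 65.825 + 40 = 105.83 kPa.
Normally consolidated clay, so the full stress increment lies on the virgin compression line:
S_c = C_c·H/(1+e₀)·log₁₀(σ'_f/σ'_0) = 0.24×7.3/(1+1.27)×log₁₀(105.83/65.825)
    = 0.77181 × 0.20622 = 0.1592 m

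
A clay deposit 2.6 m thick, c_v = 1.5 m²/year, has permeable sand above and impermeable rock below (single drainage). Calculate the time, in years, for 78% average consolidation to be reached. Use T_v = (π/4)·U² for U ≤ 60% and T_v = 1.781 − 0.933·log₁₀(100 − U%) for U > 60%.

Drainage path length: H_d = H = 2.6 m (single drainage).
U > 60%: T_v = 1.781 − 0.933·log₁₀(100 − 78) = 0.52852.
t = T_v·H_d²/c_v = 0.52852×2.6²/1.5 = 2.382 years.

t ≈ 2.38 years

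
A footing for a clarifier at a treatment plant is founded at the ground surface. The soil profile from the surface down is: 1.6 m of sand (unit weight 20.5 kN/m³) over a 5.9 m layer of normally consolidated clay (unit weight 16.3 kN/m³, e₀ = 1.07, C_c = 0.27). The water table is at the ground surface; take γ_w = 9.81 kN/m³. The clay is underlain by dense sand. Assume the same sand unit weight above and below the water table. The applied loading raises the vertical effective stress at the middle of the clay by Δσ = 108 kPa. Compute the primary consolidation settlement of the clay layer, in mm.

Mid-depth of clay below the ground surface: z = 1.6 + 5.9/2 = 4.55 m.
Total vertical stress at mid-clay: σ_v = 20.5×1.6 + 16.3×2.95 = 80.885 kPa.
Pore pressure: u = 9.81×(4.55 − 0) = 44.636 kPa.
Initial effective stress: σ'_0 = σ_v − u = 80.885 − 44.636 = 36.249 kPa.
Final effective stress: σ'_f = σ'_0 + Δσ = 36.249 + 108 = 144.25 kPa.
Normally consolidated clay, so the full stress increment lies on the virgin compression line:
S_c = C_c·H/(1+e₀)·log₁₀(σ'_f/σ'_0) = 0.27×5.9/(1+1.07)×log₁₀(144.25/36.249)
    = 0.76957 × 0.59982 = 0.4616 m

S_c ≈ 462 mm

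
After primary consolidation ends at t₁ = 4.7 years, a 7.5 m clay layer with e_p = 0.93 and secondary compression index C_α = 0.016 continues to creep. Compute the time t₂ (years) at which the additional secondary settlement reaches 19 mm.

t₂ ≈ 9.5 years

S_s = C_α·H/(1+e_p)·log₁₀(t₂/t₁) ⇒ log₁₀(t₂/t₁) = S_s·(1+e_p)/(C_α·H).
log₁₀(t₂/t₁) = 0.019 × (1+0.93) / (0.016×7.5) = 0.3056
t₂ = t₁ × 10^0.3056 = 4.7 × 2.021 = 9.499 years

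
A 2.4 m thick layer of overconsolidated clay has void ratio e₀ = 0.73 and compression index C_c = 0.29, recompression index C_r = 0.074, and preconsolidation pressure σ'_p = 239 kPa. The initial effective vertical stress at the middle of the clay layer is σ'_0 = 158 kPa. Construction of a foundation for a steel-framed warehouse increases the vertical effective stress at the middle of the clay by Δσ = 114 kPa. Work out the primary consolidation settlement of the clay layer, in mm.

Final effective stress: σ'_f = 158 + 114 = 272 kPa.
σ'_f = 272 > σ'_p = 239 kPa, so the stress path crosses the preconsolidation pressure — recompression up to σ'_p, then virgin compression beyond:
S_c = H/(1+e₀)·[C_r·log₁₀(σ'_p/σ'_0) + C_c·log₁₀(σ'_f/σ'_p)]
    = 2.4/1.73 × [0.074×log₁₀(239/158) + 0.29×log₁₀(272/239)]
    = 1.3873 × [0.013301 + 0.01629] = 0.04105 m

S_c ≈ 41.1 mm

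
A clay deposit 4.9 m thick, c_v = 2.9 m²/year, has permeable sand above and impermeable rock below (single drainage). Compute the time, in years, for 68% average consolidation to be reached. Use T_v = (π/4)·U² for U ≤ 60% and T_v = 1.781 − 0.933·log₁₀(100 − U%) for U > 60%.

Drainage path length: H_d = H = 4.9 m (single drainage).
U > 60%: T_v = 1.781 − 0.933·log₁₀(100 − 68) = 0.3767.
t = T_v·H_d²/c_v = 0.3767×4.9²/2.9 = 3.119 years.

t ≈ 3.12 years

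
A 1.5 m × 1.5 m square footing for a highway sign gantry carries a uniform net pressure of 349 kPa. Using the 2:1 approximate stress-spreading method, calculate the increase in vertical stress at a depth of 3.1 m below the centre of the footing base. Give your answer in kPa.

Δσ_z ≈ 37.1 kPa

By the 2:1 method the load spreads at 1 horizontal : 2 vertical, so at depth z the loaded area has grown by z in each plan dimension:
Δσ = qBL/((B+z)(L+z)) = 349×1.5×1.5/((1.5+3.1)(1.5+3.1)) = 37.11 kPa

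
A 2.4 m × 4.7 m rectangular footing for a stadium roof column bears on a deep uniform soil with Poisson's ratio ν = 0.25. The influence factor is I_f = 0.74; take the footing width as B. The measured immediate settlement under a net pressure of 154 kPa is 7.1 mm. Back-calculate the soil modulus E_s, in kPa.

E_s ≈ 36100 kPa

S_e = q·B·(1−ν²)/E_s · I_f  ⇒  E_s = q·B·(1−ν²)·I_f / S_e.
E_s = 154 × 2.4 × 0.9375 × 0.74 / 0.0071 = 36110 kPa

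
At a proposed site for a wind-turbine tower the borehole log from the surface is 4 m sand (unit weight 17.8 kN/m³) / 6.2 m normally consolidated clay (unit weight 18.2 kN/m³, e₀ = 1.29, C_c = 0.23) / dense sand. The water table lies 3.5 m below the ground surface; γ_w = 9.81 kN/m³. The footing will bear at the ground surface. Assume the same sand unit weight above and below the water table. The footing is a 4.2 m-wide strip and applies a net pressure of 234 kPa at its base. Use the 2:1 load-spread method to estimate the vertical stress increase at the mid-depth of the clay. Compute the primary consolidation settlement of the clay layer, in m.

Mid-depth of clay below the ground surface: z = 4 + 6.2/2 = 7.1 m.
Total vertical stress at mid-clay: σ_v = 17.8×4 + 18.2×3.1 = 127.62 kPa.
Pore pressure: u = 9.81×(7.1 − 3.5) = 35.316 kPa.
Initial effective stress: σ'_0 = σ_v − u = 127.62 − 35.316 = 92.304 kPa.
Stress increase at mid-clay by the 2:1 spreading method:
Δσ = qB/(B+z) = 234×4.2/(4.2+7.1) = 86.973 kPa
Final effective stress: σ'_f = σ'_0 + Δσ = 92.304 + 86.973 = 179.28 kPa.
Normally consolidated clay, so the full stress increment lies on the virgin compression line:
S_c = C_c·H/(1+e₀)·log₁₀(σ'_f/σ'_0) = 0.23×6.2/(1+1.29)×log₁₀(179.28/92.304)
    = 0.62271 × 0.28831 = 0.1795 m

S_c ≈ 0.18 m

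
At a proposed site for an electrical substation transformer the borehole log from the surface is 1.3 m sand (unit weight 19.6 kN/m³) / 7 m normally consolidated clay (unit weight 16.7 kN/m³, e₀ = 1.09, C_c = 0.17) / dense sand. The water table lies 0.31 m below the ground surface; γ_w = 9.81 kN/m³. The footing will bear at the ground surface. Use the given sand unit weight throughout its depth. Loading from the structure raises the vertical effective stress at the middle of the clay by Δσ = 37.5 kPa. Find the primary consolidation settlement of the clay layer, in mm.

S_c ≈ 164 mm

Mid-depth of clay below the ground surface: z = 1.3 + 7/2 = 4.8 m.
Total vertical stress at mid-clay: σ_v = 19.6×1.3 + 16.7×3.5 = 83.93 kPa.
Pore pressure: u = 9.81×(4.8 − 0.31) = 44.047 kPa.
Initial effective stress: σ'_0 = σ_v − u = 83.93 − 44.047 = 39.883 kPa.
Final effective stress: σ'_f = σ'_0 + Δσ = 39.883 + 37.5 = 77.383 kPa.
Normally consolidated clay, so the full stress increment lies on the virgin compression line:
S_c = C_c·H/(1+e₀)·log₁₀(σ'_f/σ'_0) = 0.17×7/(1+1.09)×log₁₀(77.383/39.883)
    = 0.56938 × 0.28786 = 0.1639 m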